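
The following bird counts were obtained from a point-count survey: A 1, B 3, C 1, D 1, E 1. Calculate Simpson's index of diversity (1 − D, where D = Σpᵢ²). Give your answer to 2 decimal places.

Total N = 1+3+1+1+1 = 7, so the proportions are 0.1429, 0.4286, 0.1429, 0.1429, 0.1429 (working shown to 4 dp, full precision carried).
D = 0.1429² + 0.4286² + 0.1429² + 0.1429² + 0.1429² = 0.0204 + 0.1837 + 0.0204 + 0.0204 + 0.0204 = 0.2653.
So 1 − D = 0.7347, i.e. 0.73 to 2 decimal places.

0.73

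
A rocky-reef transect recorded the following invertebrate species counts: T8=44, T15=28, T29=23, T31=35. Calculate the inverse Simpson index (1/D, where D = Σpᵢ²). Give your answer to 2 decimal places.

3.78

Total N = 44+28+23+35 = 130, so the proportions are 0.338462, 0.215385, 0.176923, 0.269231 (working shown to 6 dp, full precision carried).
D = 0.338462² + 0.215385² + 0.176923² + 0.269231² = 0.114556 + 0.046391 + 0.031302 + 0.072485 = 0.264734.
So 1/D = 3.7774, i.e. 3.78 to 2 decimal places.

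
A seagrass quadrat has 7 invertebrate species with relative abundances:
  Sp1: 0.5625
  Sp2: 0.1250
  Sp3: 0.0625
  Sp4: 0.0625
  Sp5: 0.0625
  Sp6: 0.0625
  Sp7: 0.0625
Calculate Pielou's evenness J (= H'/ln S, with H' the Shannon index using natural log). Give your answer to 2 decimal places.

0.75

H' = −Σ pᵢ ln pᵢ = −((-0.3236) + (-0.2599) + (-0.1733) + (-0.1733) + (-0.1733) + (-0.1733) + (-0.1733)) = 1.4500 (working shown to 4 dp, full precision carried).
With S = 7 species, ln S = 1.9459, so J = 1.4500/1.9459 = 0.7452, i.e. 0.75 to 2 decimal places.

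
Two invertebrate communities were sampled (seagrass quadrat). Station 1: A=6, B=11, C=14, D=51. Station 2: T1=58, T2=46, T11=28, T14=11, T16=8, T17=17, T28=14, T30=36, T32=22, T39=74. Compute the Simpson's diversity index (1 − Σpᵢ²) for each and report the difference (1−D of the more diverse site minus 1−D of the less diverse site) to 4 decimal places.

0.2954

Station 1: N=82, proportions 0.073171, 0.134146, 0.170732, 0.621951, giving 1−D = 0.560678 (working shown to 6 dp, full precision carried).
Station 2: N=314, proportions 0.184713, 0.146497, 0.089172, 0.035032, 0.025478, 0.05414, 0.044586, 0.11465, 0.070064, 0.235669, giving 1−D = 0.856079.
Difference = |0.560678 − 0.856079| = 0.295401, i.e. 0.2954 to 4 decimal places.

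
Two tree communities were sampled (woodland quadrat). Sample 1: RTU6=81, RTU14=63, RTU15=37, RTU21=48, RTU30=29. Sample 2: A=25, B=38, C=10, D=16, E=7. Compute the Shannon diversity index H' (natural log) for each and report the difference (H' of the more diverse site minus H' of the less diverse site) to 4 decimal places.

0.1027

Sample 1: N=258, proportions 0.3139535, 0.244186, 0.1434109, 0.1860465, 0.1124031, giving H' = 1.5450485 (working shown to 7 dp, full precision carried).
Sample 2: N=96, proportions 0.2604167, 0.3958333, 0.1041667, 0.1666667, 0.0729167, giving H' = 1.4423814.
Difference = |1.5450485 − 1.4423814| = 0.1026671, i.e. 0.1027 to 4 decimal places.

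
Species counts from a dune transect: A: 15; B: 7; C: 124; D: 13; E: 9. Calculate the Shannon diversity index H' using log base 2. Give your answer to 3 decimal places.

1.337

Total N = 15+7+124+13+9 = 168, so the proportions are 0.089286, 0.041667, 0.738095, 0.077381, 0.053571 (working shown to 6 dp, full precision carried).
Each pᵢ log₂ pᵢ term: 0.089286×(-3.485427)=-0.311199, 0.041667×(-4.584963)=-0.191040, 0.738095×(-0.438121)=-0.323375, 0.077381×(-3.691878)=-0.285681, 0.053571×(-4.222392)=-0.226200.
Sum = -1.337495, so H' = 1.337.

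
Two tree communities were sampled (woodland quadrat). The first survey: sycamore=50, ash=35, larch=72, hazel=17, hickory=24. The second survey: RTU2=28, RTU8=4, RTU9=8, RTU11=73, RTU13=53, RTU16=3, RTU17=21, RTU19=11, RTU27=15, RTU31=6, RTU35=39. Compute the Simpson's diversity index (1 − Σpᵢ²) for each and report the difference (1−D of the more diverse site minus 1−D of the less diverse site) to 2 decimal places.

0.08

The first survey: N=198, proportions 0.2525, 0.1768, 0.3636, 0.0859, 0.1212, giving 1−D = 0.7507 (working shown to 4 dp, full precision carried).
The second survey: N=261, proportions 0.1073, 0.0153, 0.0307, 0.2797, 0.2031, 0.0115, 0.0805, 0.0421, 0.0575, 0.023, 0.1494, giving 1−D = 0.8333.
Difference = |0.7507 − 0.8333| = 0.0826, i.e. 0.08 to 2 decimal places.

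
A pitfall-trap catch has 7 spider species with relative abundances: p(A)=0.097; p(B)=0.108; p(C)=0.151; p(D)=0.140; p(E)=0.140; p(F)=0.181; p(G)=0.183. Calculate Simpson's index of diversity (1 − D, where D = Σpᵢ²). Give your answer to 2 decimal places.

0.85

D = 0.097² + 0.108² + 0.151² + 0.14² + 0.14² + 0.181² + 0.183² = 0.0094 + 0.0117 + 0.0228 + 0.0196 + 0.0196 + 0.0328 + 0.0335 = 0.1493 (working shown to 4 dp, full precision carried).
So 1 − D = 0.8507, i.e. 0.85 to 2 decimal places.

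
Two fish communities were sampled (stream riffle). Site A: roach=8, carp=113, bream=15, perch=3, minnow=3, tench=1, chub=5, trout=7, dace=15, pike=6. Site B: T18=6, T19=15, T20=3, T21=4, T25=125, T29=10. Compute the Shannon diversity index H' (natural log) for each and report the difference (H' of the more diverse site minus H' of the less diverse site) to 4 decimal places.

0.4771

Site A: N=176, proportions 0.045455, 0.642045, 0.085227, 0.017045, 0.017045, 0.005682, 0.028409, 0.039773, 0.085227, 0.034091, giving H' = 1.357514 (working shown to 6 dp, full precision carried).
Site B: N=163, proportions 0.03681, 0.092025, 0.018405, 0.02454, 0.766871, 0.06135, giving H' = 0.880392.
Difference = |1.357514 − 0.880392| = 0.477122, i.e. 0.4771 to 4 decimal places.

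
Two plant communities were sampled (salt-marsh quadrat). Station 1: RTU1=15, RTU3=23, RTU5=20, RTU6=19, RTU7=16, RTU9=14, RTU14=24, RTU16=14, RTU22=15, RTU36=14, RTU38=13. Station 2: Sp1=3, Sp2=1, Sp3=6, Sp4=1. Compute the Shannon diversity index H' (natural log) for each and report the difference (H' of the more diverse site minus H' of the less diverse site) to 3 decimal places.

Station 1: N=187, proportions 0.08021, 0.12299, 0.10695, 0.1016, 0.08556, 0.07487, 0.12834, 0.07487, 0.08021, 0.07487, 0.06952, giving H' = 2.37530 (working shown to 5 dp, full precision carried).
Station 2: N=11, proportions 0.27273, 0.09091, 0.54545, 0.09091, giving H' = 1.12095.
Difference = |2.37530 − 1.12095| = 1.25435, i.e. 1.254 to 3 decimal places.

1.254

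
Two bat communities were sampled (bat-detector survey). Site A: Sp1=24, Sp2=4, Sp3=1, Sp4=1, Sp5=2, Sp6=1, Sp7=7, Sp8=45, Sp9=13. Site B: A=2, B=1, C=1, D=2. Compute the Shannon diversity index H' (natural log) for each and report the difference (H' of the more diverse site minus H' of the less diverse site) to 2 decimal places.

Site A: N=98, proportions 0.2449, 0.04082, 0.0102, 0.0102, 0.02041, 0.0102, 0.07143, 0.45918, 0.13265, giving H' = 1.50874 (working shown to 5 dp, full precision carried).
Site B: N=6, proportions 0.33333, 0.16667, 0.16667, 0.33333, giving H' = 1.32966.
Difference = |1.50874 − 1.32966| = 0.17908, i.e. 0.18 to 2 decimal places.

0.18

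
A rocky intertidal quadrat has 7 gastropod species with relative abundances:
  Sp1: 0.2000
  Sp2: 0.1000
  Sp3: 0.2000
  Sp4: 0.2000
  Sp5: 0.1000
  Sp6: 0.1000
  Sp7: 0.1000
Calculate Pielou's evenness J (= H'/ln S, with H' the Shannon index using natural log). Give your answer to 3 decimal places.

H' = −Σ pᵢ ln pᵢ = −((-0.32189) + (-0.23026) + (-0.32189) + (-0.32189) + (-0.23026) + (-0.23026) + (-0.23026)) = 1.88670 (working shown to 5 dp, full precision carried).
With S = 7 species, ln S = 1.94591, so J = 1.88670/1.94591 = 0.96957, i.e. 0.970 to 3 decimal places.

0.970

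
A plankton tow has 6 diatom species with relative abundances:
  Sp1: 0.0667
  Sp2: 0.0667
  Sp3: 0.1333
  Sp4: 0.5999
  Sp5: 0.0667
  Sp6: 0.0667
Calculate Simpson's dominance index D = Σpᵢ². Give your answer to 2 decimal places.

D = 0.0667² + 0.0667² + 0.1333² + 0.5999² + 0.0667² + 0.0667² = 0.0044 + 0.0044 + 0.0178 + 0.3599 + 0.0044 + 0.0044 = 0.3954 (working shown to 4 dp, full precision carried).
To 2 decimal places, D = 0.40.

0.40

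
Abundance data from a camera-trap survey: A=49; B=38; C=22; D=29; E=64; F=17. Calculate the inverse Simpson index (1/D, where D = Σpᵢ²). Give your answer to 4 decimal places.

Total N = 49+38+22+29+64+17 = 219, so the proportions are 0.22374429, 0.17351598, 0.10045662, 0.13242009, 0.29223744, 0.07762557 (working shown to 8 dp, full precision carried).
D = 0.22374429² + 0.17351598² + 0.10045662² + 0.13242009² + 0.29223744² + 0.07762557² = 0.05006151 + 0.03010780 + 0.01009153 + 0.01753508 + 0.08540272 + 0.00602573 = 0.19922437.
So 1/D = 5.019466, i.e. 5.0195 to 4 decimal places.

5.0195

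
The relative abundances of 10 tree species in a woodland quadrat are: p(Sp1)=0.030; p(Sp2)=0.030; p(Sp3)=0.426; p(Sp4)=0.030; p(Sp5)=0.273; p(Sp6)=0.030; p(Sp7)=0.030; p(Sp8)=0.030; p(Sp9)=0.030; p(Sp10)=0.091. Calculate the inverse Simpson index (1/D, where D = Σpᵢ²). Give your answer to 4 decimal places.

D = 0.03² + 0.03² + 0.426² + 0.03² + 0.273² + 0.03² + 0.03² + 0.03² + 0.03² + 0.091² = 0.00090000 + 0.00090000 + 0.18147600 + 0.00090000 + 0.07452900 + 0.00090000 + 0.00090000 + 0.00090000 + 0.00090000 + 0.00828100 = 0.27058600 (working shown to 8 dp, full precision carried).
So 1/D = 3.695683, i.e. 3.6957 to 4 decimal places.

3.6957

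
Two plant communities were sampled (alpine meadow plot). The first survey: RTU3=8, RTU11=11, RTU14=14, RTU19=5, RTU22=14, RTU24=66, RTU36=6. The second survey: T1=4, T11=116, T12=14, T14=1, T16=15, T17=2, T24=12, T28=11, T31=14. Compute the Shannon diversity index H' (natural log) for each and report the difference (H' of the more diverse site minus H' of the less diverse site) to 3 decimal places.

0.112

The first survey: N=124, proportions 0.06452, 0.08871, 0.1129, 0.04032, 0.1129, 0.53226, 0.04839, giving H' = 1.49592 (working shown to 5 dp, full precision carried).
The second survey: N=189, proportions 0.02116, 0.61376, 0.07407, 0.00529, 0.07937, 0.01058, 0.06349, 0.0582, 0.07407, giving H' = 1.38430.
Difference = |1.49592 − 1.38430| = 0.11162, i.e. 0.112 to 3 decimal places.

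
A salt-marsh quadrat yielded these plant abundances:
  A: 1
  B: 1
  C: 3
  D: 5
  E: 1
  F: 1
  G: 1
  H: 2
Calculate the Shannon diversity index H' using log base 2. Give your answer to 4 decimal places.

Total N = 1+1+3+5+1+1+1+2 = 15, so the proportions are 0.066667, 0.066667, 0.2, 0.333333, 0.066667, 0.066667, 0.066667, 0.133333 (working shown to 6 dp, full precision carried).
Each pᵢ log₂ pᵢ term: 0.066667×(-3.906891)=-0.260459, 0.066667×(-3.906891)=-0.260459, 0.2×(-2.321928)=-0.464386, 0.333333×(-1.584963)=-0.528321, 0.066667×(-3.906891)=-0.260459, 0.066667×(-3.906891)=-0.260459, 0.066667×(-3.906891)=-0.260459, 0.133333×(-2.906891)=-0.387585.
Sum = -2.682589, so H' = 2.6826.

2.6826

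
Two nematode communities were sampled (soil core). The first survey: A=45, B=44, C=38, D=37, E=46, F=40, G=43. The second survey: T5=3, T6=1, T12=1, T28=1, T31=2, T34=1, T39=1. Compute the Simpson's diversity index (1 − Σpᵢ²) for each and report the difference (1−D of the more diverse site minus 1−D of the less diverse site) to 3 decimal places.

0.036

The first survey: N=293, proportions 0.15358, 0.15017, 0.12969, 0.12628, 0.157, 0.13652, 0.14676, giving 1−D = 0.85627 (working shown to 5 dp, full precision carried).
The second survey: N=10, proportions 0.3, 0.1, 0.1, 0.1, 0.2, 0.1, 0.1, giving 1−D = 0.82000.
Difference = |0.85627 − 0.82000| = 0.03627, i.e. 0.036 to 3 decimal places.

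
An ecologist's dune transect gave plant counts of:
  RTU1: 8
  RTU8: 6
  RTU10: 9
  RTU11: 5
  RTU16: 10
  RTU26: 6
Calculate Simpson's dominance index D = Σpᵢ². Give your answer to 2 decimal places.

0.18

Total N = 8+6+9+5+10+6 = 44, so the proportions are 0.1818, 0.1364, 0.2045, 0.1136, 0.2273, 0.1364 (working shown to 4 dp, full precision carried).
D = 0.1818² + 0.1364² + 0.2045² + 0.1136² + 0.2273² + 0.1364² = 0.0331 + 0.0186 + 0.0418 + 0.0129 + 0.0517 + 0.0186 = 0.1767.
To 2 decimal places, D = 0.18.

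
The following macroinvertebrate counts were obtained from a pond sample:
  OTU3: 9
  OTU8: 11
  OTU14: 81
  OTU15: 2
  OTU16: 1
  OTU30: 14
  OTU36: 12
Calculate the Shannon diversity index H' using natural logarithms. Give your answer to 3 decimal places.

Total N = 9+11+81+2+1+14+12 = 130, so the proportions are 0.06923, 0.08462, 0.62308, 0.01538, 0.00769, 0.10769, 0.09231 (working shown to 5 dp, full precision carried).
Each pᵢ ln pᵢ term: 0.06923×(-2.67031)=-0.18487, 0.08462×(-2.46964)=-0.20897, 0.62308×(-0.47309)=-0.29477, 0.01538×(-4.17439)=-0.06422, 0.00769×(-4.86753)=-0.03744, 0.10769×(-2.22848)=-0.23999, 0.09231×(-2.38263)=-0.21993.
Sum = -1.25019, so H' = 1.250.

1.250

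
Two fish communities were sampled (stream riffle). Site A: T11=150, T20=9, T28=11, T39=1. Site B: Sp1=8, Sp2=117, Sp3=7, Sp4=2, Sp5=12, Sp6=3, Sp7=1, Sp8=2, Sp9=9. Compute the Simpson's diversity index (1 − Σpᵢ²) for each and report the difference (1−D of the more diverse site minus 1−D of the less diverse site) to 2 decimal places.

Site A: N=171, proportions 0.8772, 0.0526, 0.0643, 0.0058, giving 1−D = 0.2236 (working shown to 4 dp, full precision carried).
Site B: N=161, proportions 0.0497, 0.7267, 0.0435, 0.0124, 0.0745, 0.0186, 0.0062, 0.0124, 0.0559, giving 1−D = 0.4582.
Difference = |0.2236 − 0.4582| = 0.2346, i.e. 0.23 to 2 decimal places.

0.23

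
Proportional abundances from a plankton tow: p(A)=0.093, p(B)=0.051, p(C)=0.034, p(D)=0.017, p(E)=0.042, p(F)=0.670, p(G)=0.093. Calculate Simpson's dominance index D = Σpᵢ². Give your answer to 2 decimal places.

0.47

D = 0.093² + 0.051² + 0.034² + 0.017² + 0.042² + 0.67² + 0.093² = 0.0086 + 0.0026 + 0.0012 + 0.0003 + 0.0018 + 0.4489 + 0.0086 = 0.4720 (working shown to 4 dp, full precision carried).
To 2 decimal places, D = 0.47.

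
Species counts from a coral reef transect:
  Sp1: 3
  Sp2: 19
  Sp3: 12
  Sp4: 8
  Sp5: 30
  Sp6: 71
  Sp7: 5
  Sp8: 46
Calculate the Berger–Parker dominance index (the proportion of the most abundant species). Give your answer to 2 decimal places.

0.37

Total N = 3+19+12+8+30+71+5+46 = 194, so the proportions are 0.0155, 0.0979, 0.0619, 0.0412, 0.1546, 0.366, 0.0258, 0.2371 (working shown to 4 dp, full precision carried).
The largest proportion is 0.366, i.e. d = 0.37 to 2 decimal places.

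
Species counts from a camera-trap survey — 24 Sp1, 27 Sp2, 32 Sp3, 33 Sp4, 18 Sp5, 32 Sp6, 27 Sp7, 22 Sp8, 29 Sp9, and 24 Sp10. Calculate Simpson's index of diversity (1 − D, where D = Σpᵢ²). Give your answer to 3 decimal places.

0.897

Total N = 24+27+32+33+18+32+27+22+29+24 = 268, so the proportions are 0.08955, 0.10075, 0.1194, 0.12313, 0.06716, 0.1194, 0.10075, 0.08209, 0.10821, 0.08955 (working shown to 5 dp, full precision carried).
D = 0.08955² + 0.10075² + 0.1194² + 0.12313² + 0.06716² + 0.1194² + 0.10075² + 0.08209² + 0.10821² + 0.08955² = 0.00802 + 0.01015 + 0.01426 + 0.01516 + 0.00451 + 0.01426 + 0.01015 + 0.00674 + 0.01171 + 0.00802 = 0.10297.
So 1 − D = 0.89703, i.e. 0.897 to 3 decimal places.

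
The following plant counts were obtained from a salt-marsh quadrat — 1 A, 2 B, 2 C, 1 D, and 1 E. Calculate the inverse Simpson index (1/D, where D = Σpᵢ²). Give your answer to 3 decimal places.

Total N = 1+2+2+1+1 = 7, so the proportions are 0.1428571, 0.2857143, 0.2857143, 0.1428571, 0.1428571 (working shown to 7 dp, full precision carried).
D = 0.1428571² + 0.2857143² + 0.2857143² + 0.1428571² + 0.1428571² = 0.0204082 + 0.0816327 + 0.0816327 + 0.0204082 + 0.0204082 = 0.2244898.
So 1/D = 4.45455, i.e. 4.455 to 3 decimal places.

4.455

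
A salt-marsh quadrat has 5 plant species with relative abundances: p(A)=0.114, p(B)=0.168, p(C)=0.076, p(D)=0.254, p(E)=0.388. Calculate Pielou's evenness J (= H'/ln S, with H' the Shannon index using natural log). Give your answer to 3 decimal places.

0.906

H' = −Σ pᵢ ln pᵢ = −((-0.24756) + (-0.29968) + (-0.19585) + (-0.34809) + (-0.36734)) = 1.45851 (working shown to 5 dp, full precision carried).
With S = 5 species, ln S = 1.60944, so J = 1.45851/1.60944 = 0.90623, i.e. 0.906 to 3 decimal places.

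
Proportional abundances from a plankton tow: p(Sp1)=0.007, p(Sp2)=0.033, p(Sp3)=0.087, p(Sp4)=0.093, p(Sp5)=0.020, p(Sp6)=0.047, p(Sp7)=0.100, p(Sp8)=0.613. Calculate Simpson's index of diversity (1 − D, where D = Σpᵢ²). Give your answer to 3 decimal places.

D = 0.007² + 0.033² + 0.087² + 0.093² + 0.02² + 0.047² + 0.1² + 0.613² = 0.00005 + 0.00109 + 0.00757 + 0.00865 + 0.00040 + 0.00221 + 0.01000 + 0.37577 = 0.40573 (working shown to 5 dp, full precision carried).
So 1 − D = 0.59427, i.e. 0.594 to 3 decimal places.

0.594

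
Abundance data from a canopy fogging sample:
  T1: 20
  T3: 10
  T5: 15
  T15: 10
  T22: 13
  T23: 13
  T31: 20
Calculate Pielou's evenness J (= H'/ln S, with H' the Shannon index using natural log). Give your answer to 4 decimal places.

Total N = 20+10+15+10+13+13+20 = 101, so the proportions are 0.19802, 0.09901, 0.148515, 0.09901, 0.128713, 0.128713, 0.19802 (working shown to 6 dp, full precision carried).
H' = −Σ pᵢ ln pᵢ = −((-0.320671) + (-0.228964) + (-0.283228) + (-0.228964) + (-0.263883) + (-0.263883) + (-0.320671)) = 1.910265.
With S = 7 species, ln S = 1.945910, so J = 1.910265/1.945910 = 0.981682, i.e. 0.9817 to 4 decimal places.

0.9817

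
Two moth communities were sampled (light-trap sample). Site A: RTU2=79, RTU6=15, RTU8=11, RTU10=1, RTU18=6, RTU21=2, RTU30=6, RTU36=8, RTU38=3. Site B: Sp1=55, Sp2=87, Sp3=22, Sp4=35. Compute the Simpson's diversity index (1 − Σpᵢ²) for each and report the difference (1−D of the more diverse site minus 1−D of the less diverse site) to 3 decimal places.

Site A: N=131, proportions 0.603053, 0.114504, 0.083969, 0.007634, 0.045802, 0.015267, 0.045802, 0.061069, 0.022901, giving 1−D = 0.607424 (working shown to 6 dp, full precision carried).
Site B: N=199, proportions 0.276382, 0.437186, 0.110553, 0.175879, giving 1−D = 0.689326.
Difference = |0.607424 − 0.689326| = 0.081902, i.e. 0.082 to 3 decimal places.

0.082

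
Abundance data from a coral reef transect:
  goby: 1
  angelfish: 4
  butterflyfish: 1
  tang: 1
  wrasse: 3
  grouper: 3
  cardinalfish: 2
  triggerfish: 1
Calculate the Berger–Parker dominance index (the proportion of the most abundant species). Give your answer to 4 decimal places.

0.2500

Total N = 1+4+1+1+3+3+2+1 = 16, so the proportions are 0.0625, 0.25, 0.0625, 0.0625, 0.1875, 0.1875, 0.125, 0.0625 (working shown to 6 dp, full precision carried).
The largest proportion is 0.25, i.e. d = 0.2500 to 4 decimal places.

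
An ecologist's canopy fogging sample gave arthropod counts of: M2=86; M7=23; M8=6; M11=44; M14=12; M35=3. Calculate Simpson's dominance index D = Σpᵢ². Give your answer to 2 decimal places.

Total N = 86+23+6+44+12+3 = 174, so the proportions are 0.4943, 0.1322, 0.0345, 0.2529, 0.069, 0.0172 (working shown to 4 dp, full precision carried).
D = 0.4943² + 0.1322² + 0.0345² + 0.2529² + 0.069² + 0.0172² = 0.2443 + 0.0175 + 0.0012 + 0.0639 + 0.0048 + 0.0003 = 0.3319.
To 2 decimal places, D = 0.33.

0.33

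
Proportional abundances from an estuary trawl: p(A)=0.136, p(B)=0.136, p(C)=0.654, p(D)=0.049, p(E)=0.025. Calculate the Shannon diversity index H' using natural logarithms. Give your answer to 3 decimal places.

1.060

Each pᵢ ln pᵢ term (working shown to 5 dp, full precision carried): 0.136×(-1.99510)=-0.27133, 0.136×(-1.99510)=-0.27133, 0.654×(-0.42465)=-0.27772, 0.049×(-3.01593)=-0.14778, 0.025×(-3.68888)=-0.09222.
Sum = -1.06039, so H' = 1.060.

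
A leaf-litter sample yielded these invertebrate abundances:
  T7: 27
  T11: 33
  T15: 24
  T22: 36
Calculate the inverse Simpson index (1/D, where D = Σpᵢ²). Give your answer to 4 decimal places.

Total N = 27+33+24+36 = 120, so the proportions are 0.225, 0.275, 0.2, 0.3 (working shown to 8 dp, full precision carried).
D = 0.225² + 0.275² + 0.2² + 0.3² = 0.05062500 + 0.07562500 + 0.04000000 + 0.09000000 = 0.25625000.
So 1/D = 3.902439, i.e. 3.9024 to 4 decimal places.

3.9024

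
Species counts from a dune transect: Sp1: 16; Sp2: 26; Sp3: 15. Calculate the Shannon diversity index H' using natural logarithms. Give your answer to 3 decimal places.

1.066

Total N = 16+26+15 = 57, so the proportions are 0.2807, 0.45614, 0.26316 (working shown to 5 dp, full precision carried).
Each pᵢ ln pᵢ term: 0.2807×(-1.27046)=-0.35662, 0.45614×(-0.78495)=-0.35805, 0.26316×(-1.33500)=-0.35132.
Sum = -1.06599, so H' = 1.066.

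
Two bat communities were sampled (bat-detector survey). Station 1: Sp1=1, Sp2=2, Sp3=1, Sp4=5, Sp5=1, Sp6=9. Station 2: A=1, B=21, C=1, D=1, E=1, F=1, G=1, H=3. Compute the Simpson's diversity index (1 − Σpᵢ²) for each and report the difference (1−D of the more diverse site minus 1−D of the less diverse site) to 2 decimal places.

Station 1: N=19, proportions 0.05263, 0.10526, 0.05263, 0.26316, 0.05263, 0.47368, giving 1−D = 0.68698 (working shown to 5 dp, full precision carried).
Station 2: N=30, proportions 0.03333, 0.7, 0.03333, 0.03333, 0.03333, 0.03333, 0.03333, 0.1, giving 1−D = 0.49333.
Difference = |0.68698 − 0.49333| = 0.19365, i.e. 0.19 to 2 decimal places.

0.19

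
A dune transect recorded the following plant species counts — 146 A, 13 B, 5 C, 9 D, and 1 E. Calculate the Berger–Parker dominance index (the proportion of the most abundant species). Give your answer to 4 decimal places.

Total N = 146+13+5+9+1 = 174, so the proportions are 0.83908, 0.074713, 0.028736, 0.051724, 0.005747 (working shown to 6 dp, full precision carried).
The largest proportion is 0.83908, i.e. d = 0.8391 to 4 decimal places.

0.8391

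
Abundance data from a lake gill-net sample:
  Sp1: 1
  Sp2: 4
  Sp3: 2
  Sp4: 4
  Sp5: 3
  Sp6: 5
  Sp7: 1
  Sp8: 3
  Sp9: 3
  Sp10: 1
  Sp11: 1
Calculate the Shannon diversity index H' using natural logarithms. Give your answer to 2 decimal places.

Total N = 1+4+2+4+3+5+1+3+3+1+1 = 28, so the proportions are 0.0357, 0.1429, 0.0714, 0.1429, 0.1071, 0.1786, 0.0357, 0.1071, 0.1071, 0.0357, 0.0357 (working shown to 4 dp, full precision carried).
Each pᵢ ln pᵢ term: 0.0357×(-3.3322)=-0.1190, 0.1429×(-1.9459)=-0.2780, 0.0714×(-2.6391)=-0.1885, 0.1429×(-1.9459)=-0.2780, 0.1071×(-2.2336)=-0.2393, 0.1786×(-1.7228)=-0.3076, 0.0357×(-3.3322)=-0.1190, 0.1071×(-2.2336)=-0.2393, 0.1071×(-2.2336)=-0.2393, 0.0357×(-3.3322)=-0.1190, 0.0357×(-3.3322)=-0.1190.
Sum = -2.2461, so H' = 2.25.

2.25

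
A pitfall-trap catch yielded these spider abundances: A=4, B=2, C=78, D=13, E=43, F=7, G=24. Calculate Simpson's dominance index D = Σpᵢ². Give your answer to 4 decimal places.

0.2991

Total N = 4+2+78+13+43+7+24 = 171, so the proportions are 0.023392, 0.011696, 0.45614, 0.076023, 0.251462, 0.040936, 0.140351 (working shown to 6 dp, full precision carried).
D = 0.023392² + 0.011696² + 0.45614² + 0.076023² + 0.251462² + 0.040936² + 0.140351² = 0.000547 + 0.000137 + 0.208064 + 0.005780 + 0.063233 + 0.001676 + 0.019698 = 0.299135.
To 4 decimal places, D = 0.2991.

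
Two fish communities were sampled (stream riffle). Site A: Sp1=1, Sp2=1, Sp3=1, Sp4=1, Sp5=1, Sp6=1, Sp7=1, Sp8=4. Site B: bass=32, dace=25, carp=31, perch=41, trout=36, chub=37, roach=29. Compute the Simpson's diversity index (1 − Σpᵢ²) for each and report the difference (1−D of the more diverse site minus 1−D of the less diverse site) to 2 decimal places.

0.04

Site A: N=11, proportions 0.0909, 0.0909, 0.0909, 0.0909, 0.0909, 0.0909, 0.0909, 0.3636, giving 1−D = 0.8099 (working shown to 4 dp, full precision carried).
Site B: N=231, proportions 0.1385, 0.1082, 0.1342, 0.1775, 0.1558, 0.1602, 0.1255, giving 1−D = 0.8539.
Difference = |0.8099 − 0.8539| = 0.0440, i.e. 0.04 to 2 decimal places.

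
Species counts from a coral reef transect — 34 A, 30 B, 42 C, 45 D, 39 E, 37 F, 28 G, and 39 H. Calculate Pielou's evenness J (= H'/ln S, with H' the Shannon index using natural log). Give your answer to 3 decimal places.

0.995

Total N = 34+30+42+45+39+37+28+39 = 294, so the proportions are 0.11565, 0.10204, 0.14286, 0.15306, 0.13265, 0.12585, 0.09524, 0.13265 (working shown to 5 dp, full precision carried).
H' = −Σ pᵢ ln pᵢ = −((-0.24947) + (-0.23290) + (-0.27799) + (-0.28728) + (-0.26796) + (-0.26085) + (-0.22394) + (-0.26796)) = 2.06835.
With S = 8 species, ln S = 2.07944, so J = 2.06835/2.07944 = 0.99467, i.e. 0.995 to 3 decimal places.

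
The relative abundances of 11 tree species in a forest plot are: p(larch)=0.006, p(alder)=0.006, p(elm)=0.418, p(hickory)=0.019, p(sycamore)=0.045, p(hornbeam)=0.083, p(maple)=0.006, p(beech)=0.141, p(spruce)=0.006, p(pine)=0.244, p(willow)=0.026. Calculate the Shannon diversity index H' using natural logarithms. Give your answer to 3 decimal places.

Each pᵢ ln pᵢ term (working shown to 5 dp, full precision carried): 0.006×(-5.11600)=-0.03070, 0.006×(-5.11600)=-0.03070, 0.418×(-0.87227)=-0.36461, 0.019×(-3.96332)=-0.07530, 0.045×(-3.10109)=-0.13955, 0.083×(-2.48891)=-0.20658, 0.006×(-5.11600)=-0.03070, 0.141×(-1.95900)=-0.27622, 0.006×(-5.11600)=-0.03070, 0.244×(-1.41059)=-0.34418, 0.026×(-3.64966)=-0.09489.
Sum = -1.62412, so H' = 1.624.

1.624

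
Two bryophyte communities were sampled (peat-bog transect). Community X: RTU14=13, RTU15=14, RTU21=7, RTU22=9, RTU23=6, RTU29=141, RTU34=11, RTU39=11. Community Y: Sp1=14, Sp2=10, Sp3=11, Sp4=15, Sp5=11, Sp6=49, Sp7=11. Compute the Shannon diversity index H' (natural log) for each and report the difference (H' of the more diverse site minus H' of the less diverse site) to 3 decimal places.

Community X: N=212, proportions 0.06132, 0.06604, 0.03302, 0.04245, 0.0283, 0.66509, 0.05189, 0.05189, giving H' = 1.27655 (working shown to 5 dp, full precision carried).
Community Y: N=121, proportions 0.1157, 0.08264, 0.09091, 0.12397, 0.09091, 0.40496, 0.09091, giving H' = 1.73444.
Difference = |1.27655 − 1.73444| = 0.45789, i.e. 0.458 to 3 decimal places.

0.458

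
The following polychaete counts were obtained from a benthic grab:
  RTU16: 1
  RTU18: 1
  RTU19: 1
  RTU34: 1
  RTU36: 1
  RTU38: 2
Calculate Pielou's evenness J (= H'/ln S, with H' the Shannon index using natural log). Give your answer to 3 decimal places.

Total N = 1+1+1+1+1+2 = 7, so the proportions are 0.14286, 0.14286, 0.14286, 0.14286, 0.14286, 0.28571 (working shown to 5 dp, full precision carried).
H' = −Σ pᵢ ln pᵢ = −((-0.27799) + (-0.27799) + (-0.27799) + (-0.27799) + (-0.27799) + (-0.35793)) = 1.74787.
With S = 6 species, ln S = 1.79176, so J = 1.74787/1.79176 = 0.97550, i.e. 0.976 to 3 decimal places.

0.976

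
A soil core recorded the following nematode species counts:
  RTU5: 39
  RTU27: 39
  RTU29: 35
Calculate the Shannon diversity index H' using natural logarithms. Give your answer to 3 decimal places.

1.097

Total N = 39+39+35 = 113, so the proportions are 0.34513, 0.34513, 0.30973 (working shown to 5 dp, full precision carried).
Each pᵢ ln pᵢ term: 0.34513×(-1.06383)=-0.36716, 0.34513×(-1.06383)=-0.36716, 0.30973×(-1.17204)=-0.36302.
Sum = -1.09734, so H' = 1.097.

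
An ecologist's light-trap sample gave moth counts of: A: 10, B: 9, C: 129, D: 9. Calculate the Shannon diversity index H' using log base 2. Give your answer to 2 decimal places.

Total N = 10+9+129+9 = 157, so the proportions are 0.0637, 0.0573, 0.8217, 0.0573 (working shown to 4 dp, full precision carried).
Each pᵢ log₂ pᵢ term: 0.0637×(-3.9727)=-0.2530, 0.0573×(-4.1247)=-0.2364, 0.8217×(-0.2834)=-0.2329, 0.0573×(-4.1247)=-0.2364.
Sum = -0.9588, so H' = 0.96.

0.96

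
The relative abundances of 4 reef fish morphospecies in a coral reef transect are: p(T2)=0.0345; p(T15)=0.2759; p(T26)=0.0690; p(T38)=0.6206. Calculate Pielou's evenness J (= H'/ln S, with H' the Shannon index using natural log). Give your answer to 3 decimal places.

H' = −Σ pᵢ ln pᵢ = −((-0.11615) + (-0.35528) + (-0.18448) + (-0.29607)) = 0.95199 (working shown to 5 dp, full precision carried).
With S = 4 species, ln S = 1.38629, so J = 0.95199/1.38629 = 0.68671, i.e. 0.687 to 3 decimal places.

0.687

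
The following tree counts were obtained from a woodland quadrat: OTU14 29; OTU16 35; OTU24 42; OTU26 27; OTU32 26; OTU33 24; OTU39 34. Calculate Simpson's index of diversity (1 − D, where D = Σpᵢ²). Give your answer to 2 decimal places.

Total N = 29+35+42+27+26+24+34 = 217, so the proportions are 0.1336, 0.1613, 0.1935, 0.1244, 0.1198, 0.1106, 0.1567 (working shown to 4 dp, full precision carried).
D = 0.1336² + 0.1613² + 0.1935² + 0.1244² + 0.1198² + 0.1106² + 0.1567² = 0.0179 + 0.0260 + 0.0375 + 0.0155 + 0.0144 + 0.0122 + 0.0245 = 0.1480.
So 1 − D = 0.8520, i.e. 0.85 to 2 decimal places.

0.85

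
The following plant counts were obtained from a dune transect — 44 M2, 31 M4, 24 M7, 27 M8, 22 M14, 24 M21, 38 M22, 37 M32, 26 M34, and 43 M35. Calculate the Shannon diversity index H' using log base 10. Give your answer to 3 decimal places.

Total N = 44+31+24+27+22+24+38+37+26+43 = 316, so the proportions are 0.13924, 0.0981, 0.07595, 0.08544, 0.06962, 0.07595, 0.12025, 0.11709, 0.08228, 0.13608 (working shown to 5 dp, full precision carried).
Each pᵢ log₁₀ pᵢ term: 0.13924×(-0.85623)=-0.11922, 0.0981×(-1.00833)=-0.09892, 0.07595×(-1.11948)=-0.08502, 0.08544×(-1.06832)=-0.09128, 0.06962×(-1.15726)=-0.08057, 0.07595×(-1.11948)=-0.08502, 0.12025×(-0.91990)=-0.11062, 0.11709×(-0.93149)=-0.10907, 0.08228×(-1.08471)=-0.08925, 0.13608×(-0.86622)=-0.11787.
Sum = -0.98685, so H' = 0.987.

0.987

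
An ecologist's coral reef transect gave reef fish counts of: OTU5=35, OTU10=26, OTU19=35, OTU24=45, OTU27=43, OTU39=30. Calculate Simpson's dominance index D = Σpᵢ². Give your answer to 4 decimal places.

0.1725

Total N = 35+26+35+45+43+30 = 214, so the proportions are 0.163551, 0.121495, 0.163551, 0.21028, 0.200935, 0.140187 (working shown to 6 dp, full precision carried).
D = 0.163551² + 0.121495² + 0.163551² + 0.21028² + 0.200935² + 0.140187² = 0.026749 + 0.014761 + 0.026749 + 0.044218 + 0.040375 + 0.019652 = 0.172504.
To 4 decimal places, D = 0.1725.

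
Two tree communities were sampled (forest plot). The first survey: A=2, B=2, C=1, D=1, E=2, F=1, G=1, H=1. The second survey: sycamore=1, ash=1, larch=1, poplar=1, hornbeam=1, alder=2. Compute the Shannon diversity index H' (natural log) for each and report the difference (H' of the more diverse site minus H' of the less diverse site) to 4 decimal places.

0.2719

The first survey: N=11, proportions 0.181818, 0.181818, 0.090909, 0.090909, 0.181818, 0.090909, 0.090909, 0.090909, giving H' = 2.019815 (working shown to 6 dp, full precision carried).
The second survey: N=7, proportions 0.142857, 0.142857, 0.142857, 0.142857, 0.142857, 0.285714, giving H' = 1.747868.
Difference = |2.019815 − 1.747868| = 0.271947, i.e. 0.2719 to 4 decimal places.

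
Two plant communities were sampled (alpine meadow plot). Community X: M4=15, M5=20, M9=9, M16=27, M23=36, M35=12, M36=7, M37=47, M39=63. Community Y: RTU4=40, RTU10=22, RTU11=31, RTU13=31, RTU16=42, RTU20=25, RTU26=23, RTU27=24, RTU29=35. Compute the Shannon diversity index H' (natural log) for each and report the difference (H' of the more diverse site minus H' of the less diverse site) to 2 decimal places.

Community X: N=236, proportions 0.0636, 0.0847, 0.0381, 0.1144, 0.1525, 0.0508, 0.0297, 0.1992, 0.2669, giving H' = 1.9735 (working shown to 4 dp, full precision carried).
Community Y: N=273, proportions 0.1465, 0.0806, 0.1136, 0.1136, 0.1538, 0.0916, 0.0842, 0.0879, 0.1282, giving H' = 2.1708.
Difference = |1.9735 − 2.1708| = 0.1973, i.e. 0.20 to 2 decimal places.

0.20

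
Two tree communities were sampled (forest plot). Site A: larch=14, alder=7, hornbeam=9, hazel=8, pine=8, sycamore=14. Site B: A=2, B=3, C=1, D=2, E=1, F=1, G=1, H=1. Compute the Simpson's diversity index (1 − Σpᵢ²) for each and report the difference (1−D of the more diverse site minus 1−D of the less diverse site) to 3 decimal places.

Site A: N=60, proportions 0.23333, 0.11667, 0.15, 0.13333, 0.13333, 0.23333, giving 1−D = 0.81944 (working shown to 5 dp, full precision carried).
Site B: N=12, proportions 0.16667, 0.25, 0.08333, 0.16667, 0.08333, 0.08333, 0.08333, 0.08333, giving 1−D = 0.84722.
Difference = |0.81944 − 0.84722| = 0.02778, i.e. 0.028 to 3 decimal places.

0.028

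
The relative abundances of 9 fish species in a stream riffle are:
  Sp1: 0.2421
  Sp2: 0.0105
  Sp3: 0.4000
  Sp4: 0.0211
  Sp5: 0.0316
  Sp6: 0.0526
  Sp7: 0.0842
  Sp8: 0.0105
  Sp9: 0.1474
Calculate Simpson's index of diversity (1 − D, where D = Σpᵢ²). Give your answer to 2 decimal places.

0.75

D = 0.2421² + 0.0105² + 0.4² + 0.0211² + 0.0316² + 0.0526² + 0.0842² + 0.0105² + 0.1474² = 0.0586 + 0.0001 + 0.1600 + 0.0004 + 0.0010 + 0.0028 + 0.0071 + 0.0001 + 0.0217 = 0.2519 (working shown to 4 dp, full precision carried).
So 1 − D = 0.7481, i.e. 0.75 to 2 decimal places.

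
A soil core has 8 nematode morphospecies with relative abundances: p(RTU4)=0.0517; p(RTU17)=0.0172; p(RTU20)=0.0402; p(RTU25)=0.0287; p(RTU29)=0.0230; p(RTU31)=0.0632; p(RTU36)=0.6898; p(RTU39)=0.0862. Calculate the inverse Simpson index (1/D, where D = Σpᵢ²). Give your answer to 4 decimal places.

D = 0.0517² + 0.0172² + 0.0402² + 0.0287² + 0.023² + 0.0632² + 0.6898² + 0.0862² = 0.0026729 + 0.0002958 + 0.0016160 + 0.0008237 + 0.0005290 + 0.0039942 + 0.4758240 + 0.0074304 = 0.4931862 (working shown to 7 dp, full precision carried).
So 1/D = 2.027632, i.e. 2.0276 to 4 decimal places.

2.0276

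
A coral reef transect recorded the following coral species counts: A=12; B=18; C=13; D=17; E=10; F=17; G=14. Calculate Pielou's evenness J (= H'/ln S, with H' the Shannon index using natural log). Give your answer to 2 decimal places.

Total N = 12+18+13+17+10+17+14 = 101, so the proportions are 0.1188, 0.1782, 0.1287, 0.1683, 0.099, 0.1683, 0.1386 (working shown to 4 dp, full precision carried).
H' = −Σ pᵢ ln pᵢ = −((-0.2531) + (-0.3074) + (-0.2639) + (-0.2999) + (-0.2290) + (-0.2999) + (-0.2739)) = 1.9271.
With S = 7 species, ln S = 1.9459, so J = 1.9271/1.9459 = 0.9903, i.e. 0.99 to 2 decimal places.

0.99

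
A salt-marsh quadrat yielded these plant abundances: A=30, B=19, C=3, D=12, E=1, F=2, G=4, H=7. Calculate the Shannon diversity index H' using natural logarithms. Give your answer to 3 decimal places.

1.643

Total N = 30+19+3+12+1+2+4+7 = 78, so the proportions are 0.38462, 0.24359, 0.03846, 0.15385, 0.01282, 0.02564, 0.05128, 0.08974 (working shown to 5 dp, full precision carried).
Each pᵢ ln pᵢ term: 0.38462×(-0.95551)=-0.36750, 0.24359×(-1.41227)=-0.34401, 0.03846×(-3.25810)=-0.12531, 0.15385×(-1.87180)=-0.28797, 0.01282×(-4.35671)=-0.05586, 0.02564×(-3.66356)=-0.09394, 0.05128×(-2.97041)=-0.15233, 0.08974×(-2.41080)=-0.21635.
Sum = -1.64328, so H' = 1.643.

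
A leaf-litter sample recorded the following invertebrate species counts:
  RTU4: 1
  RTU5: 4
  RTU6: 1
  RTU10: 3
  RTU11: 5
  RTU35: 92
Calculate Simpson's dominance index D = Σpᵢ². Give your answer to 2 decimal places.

0.76

Total N = 1+4+1+3+5+92 = 106, so the proportions are 0.0094, 0.0377, 0.0094, 0.0283, 0.0472, 0.8679 (working shown to 4 dp, full precision carried).
D = 0.0094² + 0.0377² + 0.0094² + 0.0283² + 0.0472² + 0.8679² = 0.0001 + 0.0014 + 0.0001 + 0.0008 + 0.0022 + 0.7533 = 0.7579.
To 2 decimal places, D = 0.76.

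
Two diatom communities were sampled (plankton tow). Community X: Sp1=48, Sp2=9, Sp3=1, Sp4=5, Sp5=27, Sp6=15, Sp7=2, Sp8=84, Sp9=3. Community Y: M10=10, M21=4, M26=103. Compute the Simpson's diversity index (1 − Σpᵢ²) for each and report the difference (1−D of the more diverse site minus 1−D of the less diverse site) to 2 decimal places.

0.51

Community X: N=194, proportions 0.247423, 0.046392, 0.005155, 0.025773, 0.139175, 0.07732, 0.010309, 0.43299, 0.015464, giving 1−D = 0.722765 (working shown to 6 dp, full precision carried).
Community Y: N=117, proportions 0.08547, 0.034188, 0.880342, giving 1−D = 0.216524.
Difference = |0.722765 − 0.216524| = 0.506241, i.e. 0.51 to 2 decimal places.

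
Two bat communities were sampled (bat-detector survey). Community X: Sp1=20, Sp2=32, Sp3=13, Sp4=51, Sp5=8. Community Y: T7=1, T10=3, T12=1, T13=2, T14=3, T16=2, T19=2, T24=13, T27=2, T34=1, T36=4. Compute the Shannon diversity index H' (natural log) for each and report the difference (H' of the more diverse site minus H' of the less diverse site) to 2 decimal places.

Community X: N=124, proportions 0.1613, 0.2581, 0.1048, 0.4113, 0.0645, giving H' = 1.4225 (working shown to 4 dp, full precision carried).
Community Y: N=34, proportions 0.0294, 0.0882, 0.0294, 0.0588, 0.0882, 0.0588, 0.0588, 0.3824, 0.0588, 0.0294, 0.1176, giving H' = 2.0256.
Difference = |1.4225 − 2.0256| = 0.6031, i.e. 0.60 to 2 decimal places.

0.60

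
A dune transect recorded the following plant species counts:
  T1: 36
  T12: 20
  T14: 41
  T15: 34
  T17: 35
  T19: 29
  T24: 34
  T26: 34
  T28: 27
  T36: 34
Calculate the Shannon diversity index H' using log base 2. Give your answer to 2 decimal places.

3.30

Total N = 36+20+41+34+35+29+34+34+27+34 = 324, so the proportions are 0.1111, 0.0617, 0.1265, 0.1049, 0.108, 0.0895, 0.1049, 0.1049, 0.0833, 0.1049 (working shown to 4 dp, full precision carried).
Each pᵢ log₂ pᵢ term: 0.1111×(-3.1699)=-0.3522, 0.0617×(-4.0179)=-0.2480, 0.1265×(-2.9823)=-0.3774, 0.1049×(-3.2524)=-0.3413, 0.108×(-3.2106)=-0.3468, 0.0895×(-3.4819)=-0.3116, 0.1049×(-3.2524)=-0.3413, 0.1049×(-3.2524)=-0.3413, 0.0833×(-3.5850)=-0.2987, 0.1049×(-3.2524)=-0.3413.
Sum = -3.3000, so H' = 3.30.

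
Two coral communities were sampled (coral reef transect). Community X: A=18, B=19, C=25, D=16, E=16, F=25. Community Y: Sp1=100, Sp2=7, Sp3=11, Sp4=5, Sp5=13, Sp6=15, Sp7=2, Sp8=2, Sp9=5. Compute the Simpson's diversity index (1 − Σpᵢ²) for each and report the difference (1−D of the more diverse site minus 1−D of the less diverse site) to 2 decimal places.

0.24

Community X: N=119, proportions 0.1513, 0.1597, 0.2101, 0.1345, 0.1345, 0.2101, giving 1−D = 0.8272 (working shown to 4 dp, full precision carried).
Community Y: N=160, proportions 0.625, 0.0437, 0.0688, 0.0312, 0.0813, 0.0938, 0.0125, 0.0125, 0.0312, giving 1−D = 0.5851.
Difference = |0.8272 − 0.5851| = 0.2421, i.e. 0.24 to 2 decimal places.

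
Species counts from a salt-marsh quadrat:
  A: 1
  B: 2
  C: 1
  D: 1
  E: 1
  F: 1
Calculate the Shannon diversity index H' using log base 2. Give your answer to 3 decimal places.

2.522

Total N = 1+2+1+1+1+1 = 7, so the proportions are 0.14286, 0.28571, 0.14286, 0.14286, 0.14286, 0.14286 (working shown to 5 dp, full precision carried).
Each pᵢ log₂ pᵢ term: 0.14286×(-2.80735)=-0.40105, 0.28571×(-1.80735)=-0.51639, 0.14286×(-2.80735)=-0.40105, 0.14286×(-2.80735)=-0.40105, 0.14286×(-2.80735)=-0.40105, 0.14286×(-2.80735)=-0.40105.
Sum = -2.52164, so H' = 2.522.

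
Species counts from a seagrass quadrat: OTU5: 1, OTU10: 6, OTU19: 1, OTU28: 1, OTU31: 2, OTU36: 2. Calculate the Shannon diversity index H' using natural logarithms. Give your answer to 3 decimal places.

Total N = 1+6+1+1+2+2 = 13, so the proportions are 0.07692, 0.46154, 0.07692, 0.07692, 0.15385, 0.15385 (working shown to 5 dp, full precision carried).
Each pᵢ ln pᵢ term: 0.07692×(-2.56495)=-0.19730, 0.46154×(-0.77319)=-0.35686, 0.07692×(-2.56495)=-0.19730, 0.07692×(-2.56495)=-0.19730, 0.15385×(-1.87180)=-0.28797, 0.15385×(-1.87180)=-0.28797.
Sum = -1.52471, so H' = 1.525.

1.525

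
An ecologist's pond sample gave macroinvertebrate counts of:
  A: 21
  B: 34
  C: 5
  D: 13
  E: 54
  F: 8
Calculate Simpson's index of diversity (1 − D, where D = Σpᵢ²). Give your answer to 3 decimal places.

0.738

Total N = 21+34+5+13+54+8 = 135, so the proportions are 0.15556, 0.25185, 0.03704, 0.0963, 0.4, 0.05926 (working shown to 5 dp, full precision carried).
D = 0.15556² + 0.25185² + 0.03704² + 0.0963² + 0.4² + 0.05926² = 0.02420 + 0.06343 + 0.00137 + 0.00927 + 0.16000 + 0.00351 = 0.26178.
So 1 − D = 0.73822, i.e. 0.738 to 3 decimal places.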